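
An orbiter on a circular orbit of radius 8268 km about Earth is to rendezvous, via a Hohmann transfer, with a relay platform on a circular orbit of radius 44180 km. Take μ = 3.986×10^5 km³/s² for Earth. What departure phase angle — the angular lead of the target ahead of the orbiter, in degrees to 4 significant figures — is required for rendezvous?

φ = 97.68°

The Hohmann ellipse has a_t = (r₁ + r₂)/2 = 26224 km.
Transfer time t = π√(a_t³/μ) = 21131 s.
The target's mean motion on its circular orbit is ω₂ = √(μ/r₂³) = 6.7988×10^-5 rad/s.
Angle swept by the target during transfer: ω₂·t = 1.4367 rad = 82.32°.
The orbiter traverses 180° on the transfer ellipse, so the target must lead by 180° − 82.32° = 97.68°.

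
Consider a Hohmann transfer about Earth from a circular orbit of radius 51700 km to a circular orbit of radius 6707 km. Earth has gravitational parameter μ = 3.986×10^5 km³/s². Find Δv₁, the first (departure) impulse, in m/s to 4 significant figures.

Transfer-ellipse semi-major axis a_t = (r₁ + r₂)/2 = (51700 + 6707)/2 = 29203.5 km.
On the circular orbit at r = 51700 km, v_c = √(μ/r) = 2.777 km/s.
Vis-viva on the transfer ellipse at r = 51700 km gives v_t = √[μ(2/r − 1/a_t)] = 1.331 km/s.
Δv₁ = |v_t − v_c| = |1.331 − 2.777| = 1.446 km/s.

Δv₁ = 1446 m/s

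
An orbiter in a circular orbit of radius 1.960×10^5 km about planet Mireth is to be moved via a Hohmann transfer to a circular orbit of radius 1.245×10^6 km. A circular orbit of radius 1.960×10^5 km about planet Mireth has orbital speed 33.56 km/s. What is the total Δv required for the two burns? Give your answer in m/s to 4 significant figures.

From the circular-orbit relation v² = μ/r at r = 1.960×10^5 km: μ = v²r = (33.56)² × 1.960×10^5 = 2.20750×10^8 km³/s².
Semi-major axis of the transfer orbit: a_t = (1.960×10^5 + 1.245×10^6)/2 = 7.205×10^5 km.
Circular speed at r₁: v₁ = √(μ/r₁) = √(2.20750×10^8/1.960×10^5) = 33.56 km/s.
On the transfer ellipse at r₁, vis-viva equation gives v_p = √[μ(2/r₁ − 1/a_t)] = 44.12 km/s.
First burn Δv₁ = |v_p − v₁| = 10.56 km/s.
At r₂, v₂ = √(μ/r₂) = 13.316 km/s.
Transfer-orbit speed at r₂: v_a = √[μ(2/r₂ − 1/a_t)] = 6.9451 km/s.
Second burn Δv₂ = |v₂ − v_a| = 6.371 km/s.
Total Δv = Δv₁ + Δv₂ = 16.93 km/s.

Δv = 16930 m/s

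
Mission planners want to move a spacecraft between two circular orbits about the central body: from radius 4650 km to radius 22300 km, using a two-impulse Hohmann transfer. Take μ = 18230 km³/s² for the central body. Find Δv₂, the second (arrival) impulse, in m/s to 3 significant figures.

The Hohmann ellipse has a_t = (r₁ + r₂)/2 = 13475 km.
On the circular orbit at r = 22300 km, v_c = √(μ/r) = 0.90415 km/s.
Transfer-orbit speed at the same r (vis-viva, a = a_t): v_t = √[μ(2/r − 1/a_t)] = 0.53113 km/s.
Δv₂ = |v_t − v_c| = |0.53113 − 0.90415| = 0.3730 km/s.

Δv₂ = 373 m/s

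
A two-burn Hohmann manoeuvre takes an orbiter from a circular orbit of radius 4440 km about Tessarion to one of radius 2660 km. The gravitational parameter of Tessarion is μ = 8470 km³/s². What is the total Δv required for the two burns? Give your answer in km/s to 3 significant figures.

Δv = 0.397 km/s

Transfer-ellipse semi-major axis a_t = (r₁ + r₂)/2 = (4440 + 2660)/2 = 3550 km.
At r₁ the circular-orbit speed is v₁ = √(μ/r₁) = 1.3812 km/s.
Transfer-orbit speed at r₁ (vis-viva): v_a = √[μ(2/r₁ − 1/a_t)] = 1.1956 km/s.
First burn Δv₁ = |v_a − v₁| = 0.1856 km/s.
Circular speed at r₂: v₂ = √(μ/r₂) = 1.7844 km/s.
Transfer-orbit speed at r₂: v_p = √[μ(2/r₂ − 1/a_t)] = 1.9956 km/s.
Second burn Δv₂ = |v₂ − v_p| = 0.2112 km/s.
Total Δv = Δv₁ + Δv₂ = 0.3968 km/s.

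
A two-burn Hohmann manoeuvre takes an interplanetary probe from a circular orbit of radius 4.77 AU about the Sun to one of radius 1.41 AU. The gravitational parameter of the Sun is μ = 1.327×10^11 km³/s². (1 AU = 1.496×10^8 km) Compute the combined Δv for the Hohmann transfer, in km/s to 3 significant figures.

Δv = 10.5 km/s

In km: r₁ = 4.77 × 1.496×10^8 = 7.13592×10^8 km; r₂ = 1.41 × 1.496×10^8 = 2.10936×10^8 km.
Semi-major axis of the transfer orbit: a_t = (7.13592×10^8 + 2.10936×10^8)/2 = 4.62264×10^8 km.
At r₁ the circular-orbit speed is v₁ = √(μ/r₁) = 13.637 km/s.
Transfer-orbit speed at r₁ (vis-viva): v_a = √[μ(2/r₁ − 1/a_t)] = 9.2117 km/s.
First burn Δv₁ = |v_a − v₁| = 4.425 km/s.
At r₂, v₂ = √(μ/r₂) = 25.082 km/s.
Transfer-orbit speed at r₂: v_p = √[μ(2/r₂ − 1/a_t)] = 31.163 km/s.
Second burn Δv₂ = |v₂ − v_p| = 6.081 km/s.
Δv = Δv₁ + Δv₂ = 4.425 + 6.081 = 10.51 km/s.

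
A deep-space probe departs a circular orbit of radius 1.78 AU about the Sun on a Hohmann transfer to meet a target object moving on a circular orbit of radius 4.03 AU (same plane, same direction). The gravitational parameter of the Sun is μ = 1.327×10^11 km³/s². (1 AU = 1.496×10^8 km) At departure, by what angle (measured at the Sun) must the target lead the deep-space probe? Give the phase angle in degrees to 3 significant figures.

φ = 69.8°

In km: r₁ = 1.78 × 1.496×10^8 = 2.66288×10^8 km; r₂ = 4.03 × 1.496×10^8 = 6.02888×10^8 km.
The Hohmann ellipse has a_t = (r₁ + r₂)/2 = 4.34588×10^8 km.
Transfer time t = π√(a_t³/μ) = 7.813×10^7 s.
The target's mean motion on its circular orbit is ω₂ = √(μ/r₂³) = 2.461×10^-8 rad/s.
Angle swept by the target during transfer: ω₂·t = 1.923 rad = 110.2°.
The deep-space probe traverses 180° on the transfer ellipse, so the target must lead by 180° − 110.2° = 69.8°.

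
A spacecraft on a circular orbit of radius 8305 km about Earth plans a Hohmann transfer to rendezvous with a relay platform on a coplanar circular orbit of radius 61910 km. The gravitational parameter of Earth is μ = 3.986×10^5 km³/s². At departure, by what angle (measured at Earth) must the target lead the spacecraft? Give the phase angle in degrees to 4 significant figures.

φ = 103.1°

Semi-major axis of the transfer orbit: a_t = (8305 + 61910)/2 = 35107.5 km.
Transfer time t = π√(a_t³/μ) = 32730 s.
Target angular speed ω₂ = √(μ/r₂³) = 4.099×10^-5 rad/s.
Angle swept by the target during transfer: ω₂·t = 1.3416 rad = 76.87°.
The spacecraft traverses 180° on the transfer ellipse, so the target must lead by 180° − 76.87° = 103.1°.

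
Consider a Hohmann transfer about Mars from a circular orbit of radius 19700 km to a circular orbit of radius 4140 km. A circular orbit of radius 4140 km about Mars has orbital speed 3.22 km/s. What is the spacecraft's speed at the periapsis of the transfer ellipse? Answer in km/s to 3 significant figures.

v = 4.14 km/s

From the circular-orbit relation v² = μ/r at r = 4140 km: μ = v²r = (3.22)² × 4140 = 42925.2 km³/s².
The Hohmann ellipse has a_t = (r₁ + r₂)/2 = 11920 km.
The periapsis of the transfer ellipse is at r = 4140 km.
Vis-viva: v = √[μ(2/r − 1/a_t)] = √[42925.2 × (2/4140 − 1/11920)] = 4.140 km/s.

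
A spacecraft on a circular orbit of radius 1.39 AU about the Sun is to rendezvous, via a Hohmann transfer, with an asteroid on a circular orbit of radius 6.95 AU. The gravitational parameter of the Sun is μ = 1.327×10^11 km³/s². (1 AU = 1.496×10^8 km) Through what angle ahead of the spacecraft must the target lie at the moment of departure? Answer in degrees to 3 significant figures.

In km: r₁ = 1.39 × 1.496×10^8 = 2.07944×10^8 km; r₂ = 6.95 × 1.496×10^8 = 1.03972×10^9 km.
Transfer-ellipse semi-major axis a_t = (r₁ + r₂)/2 = (2.07944×10^8 + 1.03972×10^9)/2 = 6.23832×10^8 km.
Transfer time t = π√(a_t³/μ) = 1.3437×10^8 s.
Target angular speed ω₂ = √(μ/r₂³) = 1.0866×10^-8 rad/s.
Angle swept by the target during transfer: ω₂·t = 1.4601 rad = 83.66°.
The spacecraft traverses 180° on the transfer ellipse, so the target must lead by 180° − 83.66° = 96.3°.

φ = 96.3°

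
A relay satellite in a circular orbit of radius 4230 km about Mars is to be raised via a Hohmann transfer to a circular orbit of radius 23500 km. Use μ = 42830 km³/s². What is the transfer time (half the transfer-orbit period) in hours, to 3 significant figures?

Transfer-ellipse semi-major axis a_t = (r₁ + r₂)/2 = (4230 + 23500)/2 = 13865 km.
Transfer time t = π√(a_t³/μ) = π√((13865)³ / 42830) = 24780 s.
Converting: 24780 s ÷ 3600 s/hour = 6.88 hours.

t = 6.88 hours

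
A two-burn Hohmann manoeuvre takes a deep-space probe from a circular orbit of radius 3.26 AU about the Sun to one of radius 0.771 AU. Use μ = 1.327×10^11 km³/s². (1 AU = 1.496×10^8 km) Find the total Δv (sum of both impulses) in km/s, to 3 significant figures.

In km: r₁ = 3.26 × 1.496×10^8 = 4.87696×10^8 km; r₂ = 0.771 × 1.496×10^8 = 1.153416×10^8 km.
Transfer-ellipse semi-major axis a_t = (r₁ + r₂)/2 = (4.87696×10^8 + 1.153416×10^8)/2 = 3.015188×10^8 km.
Circular speed at r₁: v₁ = √(μ/r₁) = √(1.327×10^11/4.87696×10^8) = 16.495 km/s.
Transfer-orbit speed at r₁ (vis-viva equation): v_a = √[μ(2/r₁ − 1/a_t)] = 10.202 km/s.
First burn Δv₁ = |v_a − v₁| = 6.293 km/s.
At r₂, v₂ = √(μ/r₂) = 33.919 km/s.
Transfer-orbit speed at r₂: v_p = √[μ(2/r₂ − 1/a_t)] = 43.138 km/s.
Second burn Δv₂ = |v₂ − v_p| = 9.219 km/s.
Δv = Δv₁ + Δv₂ = 6.293 + 9.219 = 15.51 km/s.

Δv = 15.5 km/s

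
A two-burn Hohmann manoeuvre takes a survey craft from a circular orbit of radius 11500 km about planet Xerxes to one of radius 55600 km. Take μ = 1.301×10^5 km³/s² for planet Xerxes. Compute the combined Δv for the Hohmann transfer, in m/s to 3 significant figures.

Semi-major axis of the transfer orbit: a_t = (11500 + 55600)/2 = 33550 km.
At r₁ the circular-orbit speed is v₁ = √(μ/r₁) = 3.36349 km/s.
On the transfer ellipse at r₁, vis-viva gives v_p = √[μ(2/r₁ − 1/a_t)] = 4.32993 km/s.
First burn Δv₁ = |v_p − v₁| = 0.96644 km/s.
At r₂, v₂ = √(μ/r₂) = 1.52968 km/s.
Transfer-orbit speed at r₂: v_a = √[μ(2/r₂ − 1/a_t)] = 0.895579 km/s.
Second burn Δv₂ = |v₂ − v_a| = 0.63410 km/s.
Δv = Δv₁ + Δv₂ = 0.96644 + 0.63410 = 1.601 km/s.

Δv = 1600 m/s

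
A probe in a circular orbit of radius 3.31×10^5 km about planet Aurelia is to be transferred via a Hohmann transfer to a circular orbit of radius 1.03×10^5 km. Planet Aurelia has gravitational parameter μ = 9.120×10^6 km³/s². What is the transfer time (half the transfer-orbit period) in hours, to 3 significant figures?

Transfer-ellipse semi-major axis a_t = (r₁ + r₂)/2 = (3.310×10^5 + 1.030×10^5)/2 = 2.170×10^5 km.
Half the transfer-orbit period gives t = π√(a_t³/μ) = 1.052×10^5 s.
Converting: 1.052×10^5 s ÷ 3600 s/hour = 29.2 hours.

t = 29.2 hours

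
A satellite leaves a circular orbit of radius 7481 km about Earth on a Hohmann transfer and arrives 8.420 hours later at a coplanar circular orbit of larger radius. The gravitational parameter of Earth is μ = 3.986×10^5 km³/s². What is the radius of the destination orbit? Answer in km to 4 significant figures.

r₂ = 59230 km

Transfer time t = 8.420 hours = 30312 s, and t = π√(a_t³/μ).
So a_t = (μ t²/π²)^(1/3) = (3.986×10^5 × (30312)² / π²)^(1/3) = 33355 km.
Since a_t = (r₁ + r₂)/2, r₂ = 2a_t − r₁ = 2×33355 − 7481 = 59229 km.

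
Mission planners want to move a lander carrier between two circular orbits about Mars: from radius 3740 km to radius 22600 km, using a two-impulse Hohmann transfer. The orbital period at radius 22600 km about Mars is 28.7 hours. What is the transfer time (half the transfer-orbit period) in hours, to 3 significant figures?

From Kepler's third law T² = 4π²r³/μ at r = 22600 km, T = 28.7 hours = 28.7 × 3600 s = 1.0332×10^5 s: μ = 4π²r³/T² = 42689.0 km³/s².
Semi-major axis of the transfer orbit: a_t = (3740 + 22600)/2 = 13170 km.
Half the transfer-orbit period gives t = π√(a_t³/μ) = 22980 s.
Converting: 22980 s ÷ 3600 s/hour = 6.38 hours.

t = 6.38 hours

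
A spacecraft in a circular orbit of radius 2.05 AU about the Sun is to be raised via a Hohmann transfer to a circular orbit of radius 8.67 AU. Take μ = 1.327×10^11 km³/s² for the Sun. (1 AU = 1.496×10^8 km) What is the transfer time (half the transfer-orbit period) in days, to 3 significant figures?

t = 2270 days

In km: r₁ = 2.05 × 1.496×10^8 = 3.0668×10^8 km; r₂ = 8.67 × 1.496×10^8 = 1.297032×10^9 km.
The Hohmann ellipse has a_t = (r₁ + r₂)/2 = 8.01856×10^8 km.
Half the transfer-orbit period gives t = π√(a_t³/μ) = 1.958×10^8 s.
Converting: 1.958×10^8 s ÷ 86400 s/day = 2270 days.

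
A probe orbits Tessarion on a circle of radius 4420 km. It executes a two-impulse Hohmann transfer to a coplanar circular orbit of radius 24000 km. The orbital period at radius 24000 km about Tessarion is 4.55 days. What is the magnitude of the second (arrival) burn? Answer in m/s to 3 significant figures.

From Kepler's third law T² = 4π²r³/μ at r = 24000 km, T = 4.55 days = 4.55 × 86400 s = 3.9312×10^5 s: μ = 4π²r³/T² = 3531.37 km³/s².
The Hohmann ellipse has a_t = (r₁ + r₂)/2 = 14210 km.
Circular speed at r = 24000 km: v_c = √(μ/r) = 0.3836 km/s.
Vis-viva on the transfer ellipse at r = 24000 km gives v_t = √[μ(2/r − 1/a_t)] = 0.2139 km/s.
Δv₂ = |v_t − v_c| = |0.2139 − 0.3836| = 0.1697 km/s.

Δv₂ = 170 m/s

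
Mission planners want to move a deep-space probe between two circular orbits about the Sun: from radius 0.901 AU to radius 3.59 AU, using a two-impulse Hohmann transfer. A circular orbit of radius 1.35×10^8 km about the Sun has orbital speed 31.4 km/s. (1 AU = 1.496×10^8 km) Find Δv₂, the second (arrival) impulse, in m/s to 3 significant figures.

Δv₂ = 5770 m/s

From the circular-orbit relation v² = μ/r at r = 1.35×10^8 km: μ = v²r = (31.4)² × 1.35×10^8 = 1.33105×10^11 km³/s².
In km: r₁ = 0.901 × 1.496×10^8 = 1.347896×10^8 km; r₂ = 3.59 × 1.496×10^8 = 5.37064×10^8 km.
Semi-major axis of the transfer orbit: a_t = (1.347896×10^8 + 5.37064×10^8)/2 = 3.359268×10^8 km.
Circular speed at r = 5.37064×10^8 km: v_c = √(μ/r) = 15.743 km/s.
Vis-viva on the transfer ellipse at r = 5.37064×10^8 km gives v_t = √[μ(2/r − 1/a_t)] = 9.9722 km/s.
Δv₂ = |v_t − v_c| = |9.9722 − 15.743| = 5.771 km/s.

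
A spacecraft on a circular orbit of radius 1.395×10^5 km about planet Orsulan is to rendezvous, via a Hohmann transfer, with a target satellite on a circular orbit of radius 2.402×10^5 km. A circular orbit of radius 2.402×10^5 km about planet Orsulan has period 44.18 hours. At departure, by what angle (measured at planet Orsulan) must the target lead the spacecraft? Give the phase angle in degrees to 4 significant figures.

φ = 53.52°

From Kepler's third law T² = 4π²r³/μ at r = 2.402×10^5 km, T = 44.18 hours = 44.18 × 3600 s = 1.59048×10^5 s: μ = 4π²r³/T² = 2.16283×10^7 km³/s².
Semi-major axis of the transfer orbit: a_t = (1.395×10^5 + 2.402×10^5)/2 = 1.8985×10^5 km.
Transfer time t = π√(a_t³/μ) = 55880 s.
The target's mean motion on its circular orbit is ω₂ = √(μ/r₂³) = 3.9505×10^-5 rad/s.
Angle swept by the target during transfer: ω₂·t = 2.2075 rad = 126.48°.
Arrival is 180° from departure on the ellipse, so φ = 180° − 126.48° = 53.52°.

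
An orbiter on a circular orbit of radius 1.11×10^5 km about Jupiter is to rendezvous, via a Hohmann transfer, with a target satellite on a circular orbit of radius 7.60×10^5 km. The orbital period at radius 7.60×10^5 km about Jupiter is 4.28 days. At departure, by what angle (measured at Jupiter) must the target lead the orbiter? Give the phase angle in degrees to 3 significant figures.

From Kepler's third law T² = 4π²r³/μ at r = 7.60×10^5 km, T = 4.28 days = 4.28 × 86400 s = 3.69792×10^5 s: μ = 4π²r³/T² = 1.26732×10^8 km³/s².
Transfer-ellipse semi-major axis a_t = (r₁ + r₂)/2 = (1.110×10^5 + 7.600×10^5)/2 = 4.355×10^5 km.
The half-period of the transfer ellipse is t = π√(a_t³/μ) = 80203 s.
Target angular speed ω₂ = √(μ/r₂³) = 1.6991×10^-5 rad/s.
Angle swept by the target during transfer: ω₂·t = 1.3627 rad = 78.08°.
Arrival is 180° from departure on the ellipse, so φ = 180° − 78.08° = 102°.

φ = 102°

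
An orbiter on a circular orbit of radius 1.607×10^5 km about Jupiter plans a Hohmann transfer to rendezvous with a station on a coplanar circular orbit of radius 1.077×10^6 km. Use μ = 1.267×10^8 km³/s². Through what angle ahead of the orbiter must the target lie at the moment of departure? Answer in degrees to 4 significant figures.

φ = 101.6°

Semi-major axis of the transfer orbit: a_t = (1.607×10^5 + 1.077×10^6)/2 = 6.1885×10^5 km.
The half-period of the transfer ellipse is t = π√(a_t³/μ) = 1.3588×10^5 s.
The target's mean motion on its circular orbit is ω₂ = √(μ/r₂³) = 1.0071×10^-5 rad/s.
Angle swept by the target during transfer: ω₂·t = 1.3684 rad = 78.40°.
Arrival is 180° from departure on the ellipse, so φ = 180° − 78.40° = 101.6°.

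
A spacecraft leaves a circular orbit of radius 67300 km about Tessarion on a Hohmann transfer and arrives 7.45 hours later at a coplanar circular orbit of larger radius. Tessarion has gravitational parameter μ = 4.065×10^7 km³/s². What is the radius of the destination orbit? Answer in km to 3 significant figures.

Transfer time t = 7.45 hours = 26820 s, and t = π√(a_t³/μ).
So a_t = (μ t²/π²)^(1/3) = (4.065×10^7 × (26820)² / π²)^(1/3) = 1.4362×10^5 km.
Since a_t = (r₁ + r₂)/2, r₂ = 2a_t − r₁ = 2×1.4362×10^5 − 67300 = 2.1994×10^5 km.

r₂ = 2.20×10^5 km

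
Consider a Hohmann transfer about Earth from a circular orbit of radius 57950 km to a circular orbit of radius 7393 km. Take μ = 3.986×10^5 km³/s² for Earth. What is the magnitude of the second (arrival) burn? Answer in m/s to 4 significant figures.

Δv₂ = 2436 m/s

Semi-major axis of the transfer orbit: a_t = (57950 + 7393)/2 = 32671.5 km.
On the circular orbit at r = 7393 km, v_c = √(μ/r) = 7.343 km/s.
Vis-viva on the transfer ellipse at r = 7393 km gives v_t = √[μ(2/r − 1/a_t)] = 9.779 km/s.
Δv₂ = |v_t − v_c| = |9.779 − 7.343| = 2.436 km/s.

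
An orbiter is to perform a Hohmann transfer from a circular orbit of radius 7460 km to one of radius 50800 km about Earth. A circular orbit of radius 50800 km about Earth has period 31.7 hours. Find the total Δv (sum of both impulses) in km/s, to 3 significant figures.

From Kepler's third law T² = 4π²r³/μ at r = 50800 km, T = 31.7 hours = 31.7 × 3600 s = 1.1412×10^5 s: μ = 4π²r³/T² = 3.97400×10^5 km³/s².
Transfer-ellipse semi-major axis a_t = (r₁ + r₂)/2 = (7460 + 50800)/2 = 29130 km.
Circular speed at r₁: v₁ = √(μ/r₁) = √(3.97400×10^5/7460) = 7.2987 km/s.
On the transfer ellipse at r₁, v² = μ(2/r − 1/a) gives v_p = √[μ(2/r₁ − 1/a_t)] = 9.6384 km/s.
First burn Δv₁ = |v_p − v₁| = 2.3397 km/s.
Circular speed at r₂: v₂ = √(μ/r₂) = 2.7969 km/s.
Transfer-orbit speed at r₂: v_a = √[μ(2/r₂ − 1/a_t)] = 1.4154 km/s.
Second burn Δv₂ = |v₂ − v_a| = 1.3815 km/s.
Total Δv = Δv₁ + Δv₂ = 3.721 km/s.

Δv = 3.72 km/s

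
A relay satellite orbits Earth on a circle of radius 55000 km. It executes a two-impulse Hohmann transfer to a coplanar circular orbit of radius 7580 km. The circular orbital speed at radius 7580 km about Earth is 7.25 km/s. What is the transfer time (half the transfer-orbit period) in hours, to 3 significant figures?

From the circular-orbit relation v² = μ/r at r = 7580 km: μ = v²r = (7.25)² × 7580 = 3.98424×10^5 km³/s².
Transfer-ellipse semi-major axis a_t = (r₁ + r₂)/2 = (55000 + 7580)/2 = 31290 km.
Transfer time t = π√(a_t³/μ) = π√((31290)³ / 3.98424×10^5) = 27550 s.
Converting: 27550 s ÷ 3600 s/hour = 7.65 hours.

t = 7.65 hours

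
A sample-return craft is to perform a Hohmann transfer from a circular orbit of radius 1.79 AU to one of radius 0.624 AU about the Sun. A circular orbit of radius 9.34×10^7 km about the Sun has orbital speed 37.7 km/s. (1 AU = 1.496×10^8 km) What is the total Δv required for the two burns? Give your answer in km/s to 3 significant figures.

From the circular-orbit relation v² = μ/r at r = 9.34×10^7 km: μ = v²r = (37.7)² × 9.34×10^7 = 1.32748×10^11 km³/s².
In km: r₁ = 1.79 × 1.496×10^8 = 2.67784×10^8 km; r₂ = 0.624 × 1.496×10^8 = 9.33504×10^7 km.
The Hohmann ellipse has a_t = (r₁ + r₂)/2 = 1.805672×10^8 km.
At r₁ the circular-orbit speed is v₁ = √(μ/r₁) = 22.265 km/s.
Transfer-orbit speed at r₁ (v² = μ(2/r − 1/a)): v_a = √[μ(2/r₁ − 1/a_t)] = 16.009 km/s.
First burn Δv₁ = |v_a − v₁| = 6.256 km/s.
At r₂, v₂ = √(μ/r₂) = 37.710 km/s.
Transfer-orbit speed at r₂: v_p = √[μ(2/r₂ − 1/a_t)] = 45.923 km/s.
Second burn Δv₂ = |v₂ − v_p| = 8.213 km/s.
Total Δv = Δv₁ + Δv₂ = 14.47 km/s.

Δv = 14.5 km/s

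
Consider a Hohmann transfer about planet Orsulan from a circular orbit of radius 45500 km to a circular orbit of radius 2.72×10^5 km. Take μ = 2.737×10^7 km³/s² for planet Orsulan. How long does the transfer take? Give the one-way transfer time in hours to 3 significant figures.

t = 10.6 hours

Semi-major axis of the transfer orbit: a_t = (45500 + 2.720×10^5)/2 = 1.5875×10^5 km.
Transfer time t = π√(a_t³/μ) = π√((1.5875×10^5)³ / 2.737×10^7) = 37982 s.
Converting: 37982 s ÷ 3600 s/hour = 10.6 hours.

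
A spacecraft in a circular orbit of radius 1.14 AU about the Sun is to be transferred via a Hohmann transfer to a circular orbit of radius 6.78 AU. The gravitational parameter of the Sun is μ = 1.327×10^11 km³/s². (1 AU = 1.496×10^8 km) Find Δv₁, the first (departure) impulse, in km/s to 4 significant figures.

In km: r₁ = 1.14 × 1.496×10^8 = 1.70544×10^8 km; r₂ = 6.78 × 1.496×10^8 = 1.014288×10^9 km.
Semi-major axis of the transfer orbit: a_t = (1.70544×10^8 + 1.014288×10^9)/2 = 5.92416×10^8 km.
Circular speed at r = 1.70544×10^8 km: v_c = √(μ/r) = 27.894 km/s.
Transfer-orbit speed at the same r (vis-viva, a = a_t): v_t = √[μ(2/r − 1/a_t)] = 36.499 km/s.
Δv₁ = |v_t − v_c| = |36.499 − 27.894| = 8.605 km/s.

Δv₁ = 8.605 km/s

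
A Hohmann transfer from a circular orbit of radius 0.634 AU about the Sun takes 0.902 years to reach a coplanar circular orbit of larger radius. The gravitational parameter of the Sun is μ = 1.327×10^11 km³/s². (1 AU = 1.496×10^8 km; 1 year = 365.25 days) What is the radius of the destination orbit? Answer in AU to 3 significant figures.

In km: r₁ = 0.634 × 1.496×10^8 = 9.48464×10^7 km.
Transfer time t = 0.902 years × 365.25 × 86400 s = 2.84649552×10^7 s, and t = π√(a_t³/μ).
So a_t = (μ t²/π²)^(1/3) = (1.327×10^11 × (2.84649552×10^7)² / π²)^(1/3) = 2.2168×10^8 km.
Since a_t = (r₁ + r₂)/2, r₂ = 2a_t − r₁ = 2×2.2168×10^8 − 9.48464×10^7 = 3.485136×10^8 km.
In AU: r₂ = 3.485136×10^8 / 1.496×10^8 = 2.33 AU.

r₂ = 2.33 AU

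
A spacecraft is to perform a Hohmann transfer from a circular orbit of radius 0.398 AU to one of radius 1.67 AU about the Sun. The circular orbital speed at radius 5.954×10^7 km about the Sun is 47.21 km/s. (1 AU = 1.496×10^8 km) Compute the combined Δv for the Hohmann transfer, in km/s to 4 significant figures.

Δv = 21.54 km/s

From the circular-orbit relation v² = μ/r at r = 5.954×10^7 km: μ = v²r = (47.21)² × 5.954×10^7 = 1.32702×10^11 km³/s².
In km: r₁ = 0.398 × 1.496×10^8 = 5.95408×10^7 km; r₂ = 1.67 × 1.496×10^8 = 2.49832×10^8 km.
Semi-major axis of the transfer orbit: a_t = (5.95408×10^7 + 2.49832×10^8)/2 = 1.546864×10^8 km.
At r₁ the circular-orbit speed is v₁ = √(μ/r₁) = 47.21 km/s.
Transfer-orbit speed at r₁ (vis-viva equation): v_p = √[μ(2/r₁ − 1/a_t)] = 60.00 km/s.
First burn Δv₁ = |v_p − v₁| = 12.79 km/s.
Circular speed at r₂: v₂ = √(μ/r₂) = 23.047 km/s.
Transfer-orbit speed at r₂: v_a = √[μ(2/r₂ − 1/a_t)] = 14.299 km/s.
Second burn Δv₂ = |v₂ − v_a| = 8.748 km/s.
Total Δv = Δv₁ + Δv₂ = 21.54 km/s.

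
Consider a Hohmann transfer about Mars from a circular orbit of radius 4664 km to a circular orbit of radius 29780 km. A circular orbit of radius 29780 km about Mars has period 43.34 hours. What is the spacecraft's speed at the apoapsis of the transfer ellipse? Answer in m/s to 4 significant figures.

From Kepler's third law T² = 4π²r³/μ at r = 29780 km, T = 43.34 hours = 43.34 × 3600 s = 1.56024×10^5 s: μ = 4π²r³/T² = 42830.3 km³/s².
Transfer-ellipse semi-major axis a_t = (r₁ + r₂)/2 = (4664 + 29780)/2 = 17222 km.
The apoapsis of the transfer ellipse is at r = 29780 km.
From the vis-viva equation, v = √[μ(2/r − 1/a_t)] = 0.6241 km/s.

v = 624.1 m/s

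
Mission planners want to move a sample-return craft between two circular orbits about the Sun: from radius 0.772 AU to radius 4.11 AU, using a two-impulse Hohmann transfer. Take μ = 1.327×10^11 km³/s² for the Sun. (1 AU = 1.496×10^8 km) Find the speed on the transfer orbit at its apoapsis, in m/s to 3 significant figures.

In km: r₁ = 0.772 × 1.496×10^8 = 1.154912×10^8 km; r₂ = 4.11 × 1.496×10^8 = 6.14856×10^8 km.
The Hohmann ellipse has a_t = (r₁ + r₂)/2 = 3.651736×10^8 km.
At apoapsis, r = 6.14856×10^8 km.
Vis-viva: v = √[μ(2/r − 1/a_t)] = √[1.327×10^11 × (2/6.14856×10^8 − 1/3.651736×10^8)] = 8.262 km/s.

v = 8260 m/s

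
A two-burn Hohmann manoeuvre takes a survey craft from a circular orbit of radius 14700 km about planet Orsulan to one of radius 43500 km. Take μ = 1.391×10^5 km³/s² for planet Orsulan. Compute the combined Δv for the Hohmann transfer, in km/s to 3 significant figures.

Transfer-ellipse semi-major axis a_t = (r₁ + r₂)/2 = (14700 + 43500)/2 = 29100 km.
Circular speed at r₁: v₁ = √(μ/r₁) = √(1.391×10^5/14700) = 3.0761 km/s.
On the transfer ellipse at r₁, vis-viva gives v_p = √[μ(2/r₁ − 1/a_t)] = 3.7610 km/s.
First burn Δv₁ = |v_p − v₁| = 0.6849 km/s.
Circular speed at r₂: v₂ = √(μ/r₂) = 1.788212 km/s.
Transfer-orbit speed at r₂: v_a = √[μ(2/r₂ − 1/a_t)] = 1.270958 km/s.
Second burn Δv₂ = |v₂ − v_a| = 0.5173 km/s.
Δv = Δv₁ + Δv₂ = 0.6849 + 0.5173 = 1.202 km/s.

Δv = 1.20 km/s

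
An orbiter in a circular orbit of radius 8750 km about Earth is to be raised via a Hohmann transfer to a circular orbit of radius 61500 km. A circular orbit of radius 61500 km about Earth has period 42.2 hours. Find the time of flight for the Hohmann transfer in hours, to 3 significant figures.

From Kepler's third law T² = 4π²r³/μ at r = 61500 km, T = 42.2 hours = 42.2 × 3600 s = 1.5192×10^5 s: μ = 4π²r³/T² = 3.97883×10^5 km³/s².
Semi-major axis of the transfer orbit: a_t = (8750 + 61500)/2 = 35125 km.
Half the transfer-orbit period gives t = π√(a_t³/μ) = 32790 s.
Converting: 32790 s ÷ 3600 s/hour = 9.11 hours.

t = 9.11 hours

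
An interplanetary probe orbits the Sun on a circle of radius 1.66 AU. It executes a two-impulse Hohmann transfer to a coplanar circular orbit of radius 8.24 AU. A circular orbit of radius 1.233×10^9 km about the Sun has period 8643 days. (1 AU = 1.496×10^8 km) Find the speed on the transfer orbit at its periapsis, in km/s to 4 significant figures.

v = 29.83 km/s

From Kepler's third law T² = 4π²r³/μ at r = 1.233×10^9 km, T = 8643 days = 8643 × 86400 s = 7.467552×10^8 s: μ = 4π²r³/T² = 1.32707×10^11 km³/s².
In km: r₁ = 1.66 × 1.496×10^8 = 2.48336×10^8 km; r₂ = 8.24 × 1.496×10^8 = 1.232704×10^9 km.
The Hohmann ellipse has a_t = (r₁ + r₂)/2 = 7.4052×10^8 km.
The periapsis of the transfer ellipse is at r = 2.48336×10^8 km.
Vis-viva: v = √[μ(2/r − 1/a_t)] = √[1.32707×10^11 × (2/2.48336×10^8 − 1/7.4052×10^8)] = 29.83 km/s.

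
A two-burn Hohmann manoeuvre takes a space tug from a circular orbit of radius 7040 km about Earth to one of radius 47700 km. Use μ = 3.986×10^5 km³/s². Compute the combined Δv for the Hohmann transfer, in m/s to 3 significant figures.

Δv = 3830 m/s

Semi-major axis of the transfer orbit: a_t = (7040 + 47700)/2 = 27370 km.
At r₁ the circular-orbit speed is v₁ = √(μ/r₁) = 7.525 km/s.
Transfer-orbit speed at r₁ (v² = μ(2/r − 1/a)): v_p = √[μ(2/r₁ − 1/a_t)] = 9.934 km/s.
First burn Δv₁ = |v_p − v₁| = 2.409 km/s.
At r₂, v₂ = √(μ/r₂) = 2.891 km/s.
Transfer-orbit speed at r₂: v_a = √[μ(2/r₂ − 1/a_t)] = 1.466 km/s.
Second burn Δv₂ = |v₂ − v_a| = 1.425 km/s.
Total Δv = Δv₁ + Δv₂ = 3.834 km/s.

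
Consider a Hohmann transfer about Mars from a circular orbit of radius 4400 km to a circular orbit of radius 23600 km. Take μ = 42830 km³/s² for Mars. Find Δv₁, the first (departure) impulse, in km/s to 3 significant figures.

Δv₁ = 0.931 km/s

The Hohmann ellipse has a_t = (r₁ + r₂)/2 = 14000 km.
Circular speed at r = 4400 km: v_c = √(μ/r) = 3.1200 km/s.
Transfer-orbit speed at the same r (vis-viva, a = a_t): v_t = √[μ(2/r − 1/a_t)] = 4.0508 km/s.
Δv₁ = |v_t − v_c| = |4.0508 − 3.1200| = 0.9308 km/s.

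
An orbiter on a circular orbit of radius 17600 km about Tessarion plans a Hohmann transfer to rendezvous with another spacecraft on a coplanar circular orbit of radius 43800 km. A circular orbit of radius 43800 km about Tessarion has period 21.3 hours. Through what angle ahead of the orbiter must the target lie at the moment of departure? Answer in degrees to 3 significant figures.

From Kepler's third law T² = 4π²r³/μ at r = 43800 km, T = 21.3 hours = 21.3 × 3600 s = 76680 s: μ = 4π²r³/T² = 5.64180×10^5 km³/s².
The Hohmann ellipse has a_t = (r₁ + r₂)/2 = 30700 km.
The half-period of the transfer ellipse is t = π√(a_t³/μ) = 22498 s.
Target angular speed ω₂ = √(μ/r₂³) = 8.1940×10^-5 rad/s.
Angle swept by the target during transfer: ω₂·t = 1.8435 rad = 105.6°.
Arrival is 180° from departure on the ellipse, so φ = 180° − 105.6° = 74.4°.

φ = 74.4°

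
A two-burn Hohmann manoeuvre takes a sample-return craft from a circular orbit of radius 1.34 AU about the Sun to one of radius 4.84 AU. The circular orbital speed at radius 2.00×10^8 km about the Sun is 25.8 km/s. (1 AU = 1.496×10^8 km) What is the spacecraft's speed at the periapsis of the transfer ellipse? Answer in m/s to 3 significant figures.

From the circular-orbit relation v² = μ/r at r = 2.00×10^8 km: μ = v²r = (25.8)² × 2.00×10^8 = 1.33128×10^11 km³/s².
In km: r₁ = 1.34 × 1.496×10^8 = 2.00464×10^8 km; r₂ = 4.84 × 1.496×10^8 = 7.24064×10^8 km.
The Hohmann ellipse has a_t = (r₁ + r₂)/2 = 4.62264×10^8 km.
At periapsis, r = 2.00464×10^8 km.
Vis-viva: v = √[μ(2/r − 1/a_t)] = √[1.33128×10^11 × (2/2.00464×10^8 − 1/4.62264×10^8)] = 32.25 km/s.

v = 32300 m/s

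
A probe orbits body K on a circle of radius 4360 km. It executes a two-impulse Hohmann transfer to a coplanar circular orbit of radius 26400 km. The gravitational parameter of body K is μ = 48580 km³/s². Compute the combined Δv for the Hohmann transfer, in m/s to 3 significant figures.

Semi-major axis of the transfer orbit: a_t = (4360 + 26400)/2 = 15380 km.
At r₁ the circular-orbit speed is v₁ = √(μ/r₁) = 3.3380 km/s.
On the transfer ellipse at r₁, v² = μ(2/r − 1/a) gives v_p = √[μ(2/r₁ − 1/a_t)] = 4.3733 km/s.
First burn Δv₁ = |v_p − v₁| = 1.0353 km/s.
Circular speed at r₂: v₂ = √(μ/r₂) = 1.35652 km/s.
Transfer-orbit speed at r₂: v_a = √[μ(2/r₂ − 1/a_t)] = 0.722257 km/s.
Second burn Δv₂ = |v₂ − v_a| = 0.63426 km/s.
Δv = Δv₁ + Δv₂ = 1.0353 + 0.63426 = 1.670 km/s.

Δv = 1670 m/s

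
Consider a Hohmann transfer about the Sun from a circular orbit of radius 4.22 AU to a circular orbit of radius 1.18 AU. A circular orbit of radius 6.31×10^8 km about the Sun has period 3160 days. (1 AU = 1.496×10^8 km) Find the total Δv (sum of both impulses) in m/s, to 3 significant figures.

Δv = 11800 m/s

From Kepler's third law T² = 4π²r³/μ at r = 6.31×10^8 km, T = 3160 days = 3160 × 86400 s = 2.73024×10^8 s: μ = 4π²r³/T² = 1.33060×10^11 km³/s².
In km: r₁ = 4.22 × 1.496×10^8 = 6.31312×10^8 km; r₂ = 1.18 × 1.496×10^8 = 1.76528×10^8 km.
Semi-major axis of the transfer orbit: a_t = (6.31312×10^8 + 1.76528×10^8)/2 = 4.0392×10^8 km.
At r₁ the circular-orbit speed is v₁ = √(μ/r₁) = 14.5178 km/s.
On the transfer ellipse at r₁, vis-viva equation gives v_a = √[μ(2/r₁ − 1/a_t)] = 9.59755 km/s.
First burn Δv₁ = |v_a − v₁| = 4.920 km/s.
Circular speed at r₂: v₂ = √(μ/r₂) = 27.4547 km/s.
Transfer-orbit speed at r₂: v_p = √[μ(2/r₂ − 1/a_t)] = 34.3234 km/s.
Second burn Δv₂ = |v₂ − v_p| = 6.869 km/s.
Total Δv = Δv₁ + Δv₂ = 11.79 km/s.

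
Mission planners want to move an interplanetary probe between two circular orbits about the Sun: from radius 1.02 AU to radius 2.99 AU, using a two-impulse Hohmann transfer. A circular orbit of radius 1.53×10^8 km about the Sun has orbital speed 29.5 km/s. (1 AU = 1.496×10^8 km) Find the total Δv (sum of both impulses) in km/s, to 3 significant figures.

From the circular-orbit relation v² = μ/r at r = 1.53×10^8 km: μ = v²r = (29.5)² × 1.53×10^8 = 1.33148×10^11 km³/s².
In km: r₁ = 1.02 × 1.496×10^8 = 1.52592×10^8 km; r₂ = 2.99 × 1.496×10^8 = 4.47304×10^8 km.
Semi-major axis of the transfer orbit: a_t = (1.52592×10^8 + 4.47304×10^8)/2 = 2.99948×10^8 km.
At r₁ the circular-orbit speed is v₁ = √(μ/r₁) = 29.5394 km/s.
Transfer-orbit speed at r₁ (v² = μ(2/r − 1/a)): v_p = √[μ(2/r₁ − 1/a_t)] = 36.0728 km/s.
First burn Δv₁ = |v_p − v₁| = 6.533 km/s.
At r₂, v₂ = √(μ/r₂) = 17.253 km/s.
Transfer-orbit speed at r₂: v_a = √[μ(2/r₂ − 1/a_t)] = 12.306 km/s.
Second burn Δv₂ = |v₂ − v_a| = 4.947 km/s.
Total Δv = Δv₁ + Δv₂ = 11.48 km/s.

Δv = 11.5 km/s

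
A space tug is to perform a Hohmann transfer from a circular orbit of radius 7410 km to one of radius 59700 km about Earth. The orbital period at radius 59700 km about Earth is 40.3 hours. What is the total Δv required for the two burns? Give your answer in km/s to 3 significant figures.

Δv = 3.82 km/s

From Kepler's third law T² = 4π²r³/μ at r = 59700 km, T = 40.3 hours = 40.3 × 3600 s = 1.4508×10^5 s: μ = 4π²r³/T² = 3.99087×10^5 km³/s².
Transfer-ellipse semi-major axis a_t = (r₁ + r₂)/2 = (7410 + 59700)/2 = 33555 km.
Circular speed at r₁: v₁ = √(μ/r₁) = √(3.99087×10^5/7410) = 7.339 km/s.
On the transfer ellipse at r₁, vis-viva equation gives v_p = √[μ(2/r₁ − 1/a_t)] = 9.789 km/s.
First burn Δv₁ = |v_p − v₁| = 2.450 km/s.
At r₂, v₂ = √(μ/r₂) = 2.586 km/s.
Transfer-orbit speed at r₂: v_a = √[μ(2/r₂ − 1/a_t)] = 1.215 km/s.
Second burn Δv₂ = |v₂ − v_a| = 1.371 km/s.
Δv = Δv₁ + Δv₂ = 2.450 + 1.371 = 3.821 km/s.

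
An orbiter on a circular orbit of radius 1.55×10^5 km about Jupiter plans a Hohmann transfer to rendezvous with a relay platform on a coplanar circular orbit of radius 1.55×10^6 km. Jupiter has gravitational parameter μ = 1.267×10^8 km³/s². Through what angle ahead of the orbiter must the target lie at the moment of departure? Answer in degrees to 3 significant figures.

φ = 107°

Transfer-ellipse semi-major axis a_t = (r₁ + r₂)/2 = (1.550×10^5 + 1.550×10^6)/2 = 8.525×10^5 km.
Transfer time t = π√(a_t³/μ) = 2.19686×10^5 s.
The target's mean motion on its circular orbit is ω₂ = √(μ/r₂³) = 5.83298×10^-6 rad/s.
Angle swept by the target during transfer: ω₂·t = 1.2814 rad = 73.42°.
Arrival is 180° from departure on the ellipse, so φ = 180° − 73.42° = 107°.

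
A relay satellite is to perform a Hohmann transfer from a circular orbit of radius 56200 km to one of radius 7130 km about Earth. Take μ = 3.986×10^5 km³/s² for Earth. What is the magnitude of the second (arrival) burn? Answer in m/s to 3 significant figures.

Δv₂ = 2480 m/s

Semi-major axis of the transfer orbit: a_t = (56200 + 7130)/2 = 31665 km.
Circular speed at r = 7130 km: v_c = √(μ/r) = 7.477 km/s.
Vis-viva on the transfer ellipse at r = 7130 km gives v_t = √[μ(2/r − 1/a_t)] = 9.961 km/s.
Δv₂ = |v_t − v_c| = |9.961 − 7.477| = 2.484 km/s.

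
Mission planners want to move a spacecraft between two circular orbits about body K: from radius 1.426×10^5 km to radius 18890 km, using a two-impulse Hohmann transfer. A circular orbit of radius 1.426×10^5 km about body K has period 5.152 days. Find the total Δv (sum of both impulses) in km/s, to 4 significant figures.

Δv = 2.858 km/s

From Kepler's third law T² = 4π²r³/μ at r = 1.426×10^5 km, T = 5.152 days = 5.152 × 86400 s = 4.451328×10^5 s: μ = 4π²r³/T² = 5.77749×10^5 km³/s².
Transfer-ellipse semi-major axis a_t = (r₁ + r₂)/2 = (1.426×10^5 + 18890)/2 = 80745 km.
Circular speed at r₁: v₁ = √(μ/r₁) = √(5.77749×10^5/1.426×10^5) = 2.013 km/s.
On the transfer ellipse at r₁, vis-viva gives v_a = √[μ(2/r₁ − 1/a_t)] = 0.9736 km/s.
First burn Δv₁ = |v_a − v₁| = 1.039 km/s.
Circular speed at r₂: v₂ = √(μ/r₂) = 5.530 km/s.
Transfer-orbit speed at r₂: v_p = √[μ(2/r₂ − 1/a_t)] = 7.349 km/s.
Second burn Δv₂ = |v₂ − v_p| = 1.819 km/s.
Δv = Δv₁ + Δv₂ = 1.039 + 1.819 = 2.858 km/s.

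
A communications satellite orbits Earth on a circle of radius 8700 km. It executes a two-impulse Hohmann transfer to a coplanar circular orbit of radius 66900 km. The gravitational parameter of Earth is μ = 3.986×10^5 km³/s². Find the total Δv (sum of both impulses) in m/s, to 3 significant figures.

Δv = 3510 m/s

Transfer-ellipse semi-major axis a_t = (r₁ + r₂)/2 = (8700 + 66900)/2 = 37800 km.
At r₁ the circular-orbit speed is v₁ = √(μ/r₁) = 6.769 km/s.
Transfer-orbit speed at r₁ (vis-viva): v_p = √[μ(2/r₁ − 1/a_t)] = 9.005 km/s.
First burn Δv₁ = |v_p − v₁| = 2.236 km/s.
At r₂, v₂ = √(μ/r₂) = 2.441 km/s.
Transfer-orbit speed at r₂: v_a = √[μ(2/r₂ − 1/a_t)] = 1.171 km/s.
Second burn Δv₂ = |v₂ − v_a| = 1.270 km/s.
Δv = Δv₁ + Δv₂ = 2.236 + 1.270 = 3.506 km/s.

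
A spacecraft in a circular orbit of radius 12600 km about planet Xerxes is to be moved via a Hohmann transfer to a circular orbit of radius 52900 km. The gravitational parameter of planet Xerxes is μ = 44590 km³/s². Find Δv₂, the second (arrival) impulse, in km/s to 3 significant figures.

Δv₂ = 0.349 km/s

Semi-major axis of the transfer orbit: a_t = (12600 + 52900)/2 = 32750 km.
On the circular orbit at r = 52900 km, v_c = √(μ/r) = 0.9181 km/s.
Vis-viva on the transfer ellipse at r = 52900 km gives v_t = √[μ(2/r − 1/a_t)] = 0.5695 km/s.
Δv₂ = |v_t − v_c| = |0.5695 − 0.9181| = 0.3486 km/s.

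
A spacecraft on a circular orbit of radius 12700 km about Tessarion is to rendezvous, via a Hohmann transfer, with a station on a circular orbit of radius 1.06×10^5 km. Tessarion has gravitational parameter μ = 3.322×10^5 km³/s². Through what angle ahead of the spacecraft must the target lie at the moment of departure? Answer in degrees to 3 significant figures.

The Hohmann ellipse has a_t = (r₁ + r₂)/2 = 59350 km.
Transfer time t = π√(a_t³/μ) = 78810 s.
Target angular speed ω₂ = √(μ/r₂³) = 1.6701×10^-5 rad/s.
Angle swept by the target during transfer: ω₂·t = 1.3162 rad = 75.41°.
Arrival is 180° from departure on the ellipse, so φ = 180° − 75.41° = 105°.

φ = 105°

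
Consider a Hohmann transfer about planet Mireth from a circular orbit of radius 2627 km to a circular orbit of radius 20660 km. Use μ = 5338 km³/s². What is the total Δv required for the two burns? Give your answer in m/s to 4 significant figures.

The Hohmann ellipse has a_t = (r₁ + r₂)/2 = 11643.5 km.
Circular speed at r₁: v₁ = √(μ/r₁) = √(5338/2627) = 1.4255 km/s.
On the transfer ellipse at r₁, v² = μ(2/r − 1/a) gives v_p = √[μ(2/r₁ − 1/a_t)] = 1.8988 km/s.
First burn Δv₁ = |v_p − v₁| = 0.4733 km/s.
At r₂, v₂ = √(μ/r₂) = 0.5083 km/s.
Transfer-orbit speed at r₂: v_a = √[μ(2/r₂ − 1/a_t)] = 0.2414 km/s.
Second burn Δv₂ = |v₂ − v_a| = 0.2669 km/s.
Total Δv = Δv₁ + Δv₂ = 0.7402 km/s.

Δv = 740.2 m/s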